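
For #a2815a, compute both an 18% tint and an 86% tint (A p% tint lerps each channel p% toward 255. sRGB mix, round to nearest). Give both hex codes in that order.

#a2815a is rgb(162, 129, 90).
18% tint:
  R: 162 + 16.74 = 178.74 → 179
  G: 129 + 0.18×(255−129) = 129 + 22.68 = 151.68 → 152
  B: 90 + 0.18×(255−90) = 90 + 29.7 = 119.7 → 120
  → #b39878
86% tint:
  R: 162 + 0.86×(255−162) = 162 + 79.98 = 241.98 → 242
  G: 129 + 0.86×(255−129) = 129 + 108.36 = 237.36 → 237
  B: 90 + 141.9 = 231.9 → 232
  → #f2ede8

#b39878, #f2ede8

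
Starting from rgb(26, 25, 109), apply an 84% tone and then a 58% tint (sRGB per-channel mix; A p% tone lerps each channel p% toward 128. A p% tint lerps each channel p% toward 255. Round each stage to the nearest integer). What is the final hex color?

An 84% tone moves each channel 84% toward 128:
  R: 26 + 0.84×(128−26) = 26 + 85.68 = 111.68 → 112
  G: 25 + 0.84×(128−25) = 25 + 86.52 = 111.52 → 112
  B: 109 + 0.84×(128−109) = 109 + 15.96 = 124.96 → 125
After the tone: rgb(112, 112, 125) = #70707D.
A 58% tint moves each channel 58% toward 255:
  R: 112 + 0.58×(255−112) = 112 + 82.94 = 194.94 → 195
  G: 112 + 82.94 = 194.94 → 195
  B: 125 + 0.58×(255−125) = 125 + 75.4 = 200.4 → 200
rgb(195, 195, 200) = #C3C3C8.

#C3C3C8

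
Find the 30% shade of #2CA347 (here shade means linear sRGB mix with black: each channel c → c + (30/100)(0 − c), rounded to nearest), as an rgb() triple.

rgb(31, 114, 50)

#2CA347 is rgb(44, 163, 71).
Per channel, c → c + 0.3(0 − c):
  R: 44 + 0.3×(0−44) = 44 − 13.2 = 30.8 → 31
  G: 163 + 0.3×(0−163) = 163 − 48.9 = 114.1 → 114
  B: 71 + 0.3×(0−71) = 71 − 21.3 = 49.7 → 50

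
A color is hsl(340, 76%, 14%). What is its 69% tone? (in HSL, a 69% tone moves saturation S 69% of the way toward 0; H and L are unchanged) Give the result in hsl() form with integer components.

hsl(340, 24%, 14%)

S moves 69% from 76 toward 0: 76 − 52.44 = 23.56 → 24.
H and L are unchanged.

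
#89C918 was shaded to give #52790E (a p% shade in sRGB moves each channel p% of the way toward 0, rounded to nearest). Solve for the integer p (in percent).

#89C918 is rgb(137, 201, 24); #52790E is rgb(82, 121, 14).
On the G channel (widest range): 121 ≈ 201 + (p/100)(0 − 201), so p ≈ 100×(121 − 201)/(0 − 201) = -8000/-201 = 39.80.
p = 40 reproduces all three channels after rounding.

40%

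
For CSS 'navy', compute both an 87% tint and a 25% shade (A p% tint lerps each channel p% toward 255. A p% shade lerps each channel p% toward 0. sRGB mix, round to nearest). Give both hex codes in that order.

CSS navy is rgb(0, 0, 128).
87% tint:
  R: 0 + 221.85 = 221.85 → 222
  G: 0 + 0.87×(255−0) = 0 + 221.85 = 221.85 → 222
  B: 128 + 0.87×(255−128) = 128 + 110.49 = 238.49 → 238
  → #DEDEEE
25% shade:
  R: 0 + 0.25×(0−0) = 0 + 0 = 0 → 0
  G: 0 + 0.25×(0−0) = 0 + 0 = 0 → 0
  B: 128 + 0.25×(0−128) = 128 − 32 = 96 → 96
  → #000060

#DEDEEE, #000060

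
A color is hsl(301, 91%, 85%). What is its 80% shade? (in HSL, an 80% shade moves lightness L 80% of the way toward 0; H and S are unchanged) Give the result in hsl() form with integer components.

hsl(301, 91%, 17%)

L moves 80% from 85 toward 0: 85 − 68 = 17 → 17.
H and S are unchanged.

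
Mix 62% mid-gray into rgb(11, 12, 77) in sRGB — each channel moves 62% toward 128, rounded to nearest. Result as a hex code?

Per channel, c → c + 0.62(128 − c):
  R: 11 + 0.62×(128−11) = 11 + 72.54 = 83.54 → 84
  G: 12 + 71.92 = 83.92 → 84
  B: 77 + 0.62×(128−77) = 77 + 31.62 = 108.62 → 109
rgb(84, 84, 109) = #54546d.

#54546d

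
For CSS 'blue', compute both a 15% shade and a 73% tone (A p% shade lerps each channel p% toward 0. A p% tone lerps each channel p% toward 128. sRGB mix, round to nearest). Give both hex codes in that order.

CSS blue is rgb(0, 0, 255).
15% shade:
  R: 0 + 0.15×(0−0) = 0 + 0 = 0 → 0
  G: 0 + 0.15×(0−0) = 0 + 0 = 0 → 0
  B: 255 − 38.25 = 216.75 → 217
  → #0000D9
73% tone:
  R: 0 + 93.44 = 93.44 → 93
  G: 0 + 0.73×(128−0) = 0 + 93.44 = 93.44 → 93
  B: 255 − 92.71 = 162.29 → 162
  → #5D5DA2

#0000D9, #5D5DA2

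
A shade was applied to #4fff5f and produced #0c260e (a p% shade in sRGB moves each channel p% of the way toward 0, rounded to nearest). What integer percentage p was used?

#4fff5f is rgb(79, 255, 95); #0c260e is rgb(12, 38, 14).
On the G channel (widest range): 38 ≈ 255 + (p/100)(0 − 255), so p ≈ 100×(38 − 255)/(0 − 255) = -21700/-255 = 85.10.
p = 85 reproduces all three channels after rounding.

85%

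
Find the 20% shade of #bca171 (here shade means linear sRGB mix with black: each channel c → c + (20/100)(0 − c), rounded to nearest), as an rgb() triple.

rgb(150, 129, 90)

#bca171 is rgb(188, 161, 113).
A 20% shade moves each channel 20% toward 0:
  R: 188 − 37.6 = 150.4 → 150
  G: 161 − 32.2 = 128.8 → 129
  B: 113 + 0.2×(0−113) = 113 − 22.6 = 90.4 → 90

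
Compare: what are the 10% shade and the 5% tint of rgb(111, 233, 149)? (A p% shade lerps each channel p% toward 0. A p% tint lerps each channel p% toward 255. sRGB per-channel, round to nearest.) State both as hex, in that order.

10% shade:
  R: 111 + 0.1×(0−111) = 111 − 11.1 = 99.9 → 100
  G: 233 − 23.3 = 209.7 → 210
  B: 149 + 0.1×(0−149) = 149 − 14.9 = 134.1 → 134
  → #64d286
5% tint:
  R: 111 + 0.05×(255−111) = 111 + 7.2 = 118.2 → 118
  G: 233 + 1.1 = 234.1 → 234
  B: 149 + 0.05×(255−149) = 149 + 5.3 = 154.3 → 154
  → #76ea9a

#64d286, #76ea9a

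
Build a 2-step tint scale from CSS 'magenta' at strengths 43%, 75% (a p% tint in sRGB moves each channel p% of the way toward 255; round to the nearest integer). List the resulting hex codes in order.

CSS magenta is rgb(255, 0, 255).
43%: (255→255, 0 + 109.65 = 109.65→110, 255→255) → #FF6EFF
75%: (255→255, 0 + 191.25 = 191.25→191, 255→255) → #FFBFFF

#FF6EFF, #FFBFFF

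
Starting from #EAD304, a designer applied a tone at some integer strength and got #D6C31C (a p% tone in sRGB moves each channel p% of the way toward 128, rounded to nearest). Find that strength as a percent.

#EAD304 is rgb(234, 211, 4); #D6C31C is rgb(214, 195, 28).
On the B channel (widest range): 28 ≈ 4 + (p/100)(128 − 4), so p ≈ 100×(28 − 4)/(128 − 4) = 2400/124 = 19.35.
p = 19 reproduces all three channels after rounding.

19%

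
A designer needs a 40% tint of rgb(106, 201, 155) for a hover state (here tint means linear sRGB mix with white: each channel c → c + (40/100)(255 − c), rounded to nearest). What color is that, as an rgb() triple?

Lerp each channel 40% toward 255:
  R: 106 + 59.6 = 165.6 → 166
  G: 201 + 21.6 = 222.6 → 223
  B: 155 + 0.4×(255−155) = 155 + 40 = 195 → 195

rgb(166, 223, 195)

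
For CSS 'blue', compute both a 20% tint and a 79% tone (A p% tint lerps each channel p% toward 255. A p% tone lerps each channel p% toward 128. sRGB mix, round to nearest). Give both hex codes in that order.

#3333FF, #65659B

CSS blue is rgb(0, 0, 255).
20% tint:
  R: 0 + 0.2×(255−0) = 0 + 51 = 51 → 51
  G: 0 + 0.2×(255−0) = 0 + 51 = 51 → 51
  B: 255 + 0 = 255 → 255
  → #3333FF
79% tone:
  R: 0 + 0.79×(128−0) = 0 + 101.12 = 101.12 → 101
  G: 0 + 101.12 = 101.12 → 101
  B: 255 + 0.79×(128−255) = 255 − 100.33 = 154.67 → 155
  → #65659B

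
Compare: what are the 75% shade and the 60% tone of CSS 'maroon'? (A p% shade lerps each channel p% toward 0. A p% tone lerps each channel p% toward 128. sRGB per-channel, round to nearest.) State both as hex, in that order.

#200000, #804D4D

CSS maroon is rgb(128, 0, 0).
75% shade:
  R: 128 + 0.75×(0−128) = 128 − 96 = 32 → 32
  G: 0 + 0.75×(0−0) = 0 + 0 = 0 → 0
  B: 0 + 0.75×(0−0) = 0 + 0 = 0 → 0
  → #200000
60% tone:
  R: 128 + 0 = 128 → 128
  G: 0 + 0.6×(128−0) = 0 + 76.8 = 76.8 → 77
  B: 0 + 76.8 = 76.8 → 77
  → #804D4D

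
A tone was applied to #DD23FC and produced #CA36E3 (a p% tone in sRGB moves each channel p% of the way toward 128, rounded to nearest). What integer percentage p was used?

20%

#DD23FC is rgb(221, 35, 252); #CA36E3 is rgb(202, 54, 227).
On the B channel (widest range): 227 ≈ 252 + (p/100)(128 − 252), so p ≈ 100×(227 − 252)/(128 − 252) = -2500/-124 = 20.16.
p = 20 reproduces all three channels after rounding.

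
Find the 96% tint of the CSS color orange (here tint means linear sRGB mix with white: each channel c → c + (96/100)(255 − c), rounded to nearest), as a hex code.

CSS orange is rgb(255, 165, 0).
Per channel, c → c + 0.96(255 − c):
  R: 255 + 0.96×(255−255) = 255 + 0 = 255 → 255
  G: 165 + 0.96×(255−165) = 165 + 86.4 = 251.4 → 251
  B: 0 + 244.8 = 244.8 → 245
rgb(255, 251, 245) = #fffbf5.

#fffbf5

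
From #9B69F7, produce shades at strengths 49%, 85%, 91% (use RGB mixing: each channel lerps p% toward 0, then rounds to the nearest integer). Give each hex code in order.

#4F367E, #171025, #0E0916

#9B69F7 is rgb(155, 105, 247).
49%: (155 − 75.95 = 79.05→79, 105 − 51.45 = 53.55→54, 247 − 121.03 = 125.97→126) → #4F367E
85%: (155 − 131.75 = 23.25→23, 105 − 89.25 = 15.75→16, 247 − 209.95 = 37.05→37) → #171025
91%: (155 − 141.05 = 13.95→14, 105 − 95.55 = 9.45→9, 247 − 224.77 = 22.23→22) → #0E0916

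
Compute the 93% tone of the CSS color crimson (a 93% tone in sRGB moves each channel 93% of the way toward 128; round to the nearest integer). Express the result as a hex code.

#86787B

CSS crimson is rgb(220, 20, 60).
Per channel, c → c + 0.93(128 − c):
  R: 220 + 0.93×(128−220) = 220 − 85.56 = 134.44 → 134
  G: 20 + 0.93×(128−20) = 20 + 100.44 = 120.44 → 120
  B: 60 + 0.93×(128−60) = 60 + 63.24 = 123.24 → 123
rgb(134, 120, 123) = #86787B.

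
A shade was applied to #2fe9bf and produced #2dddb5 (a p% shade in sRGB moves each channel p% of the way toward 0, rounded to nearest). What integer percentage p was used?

5%

#2fe9bf is rgb(47, 233, 191); #2dddb5 is rgb(45, 221, 181).
On the G channel (widest range): 221 ≈ 233 + (p/100)(0 − 233), so p ≈ 100×(221 − 233)/(0 − 233) = -1200/-233 = 5.15.
p = 5 reproduces all three channels after rounding.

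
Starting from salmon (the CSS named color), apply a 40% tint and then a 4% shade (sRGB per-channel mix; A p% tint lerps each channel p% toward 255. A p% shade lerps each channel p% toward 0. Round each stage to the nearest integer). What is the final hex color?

CSS salmon is rgb(250, 128, 114).
Per channel, c → c + 0.4(255 − c):
  R: 250 + 0.4×(255−250) = 250 + 2 = 252 → 252
  G: 128 + 0.4×(255−128) = 128 + 50.8 = 178.8 → 179
  B: 114 + 0.4×(255−114) = 114 + 56.4 = 170.4 → 170
After the tint: rgb(252, 179, 170) = #FCB3AA.
A 4% shade moves each channel 4% toward 0:
  R: 252 − 10.08 = 241.92 → 242
  G: 179 − 7.16 = 171.84 → 172
  B: 170 + 0.04×(0−170) = 170 − 6.8 = 163.2 → 163
rgb(242, 172, 163) = #F2ACA3.

#F2ACA3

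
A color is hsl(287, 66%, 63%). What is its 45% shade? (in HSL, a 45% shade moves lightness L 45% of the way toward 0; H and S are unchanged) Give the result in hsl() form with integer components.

hsl(287, 66%, 35%)

L moves 45% from 63 toward 0: 63 − 28.35 = 34.65 → 35.
H and S are unchanged.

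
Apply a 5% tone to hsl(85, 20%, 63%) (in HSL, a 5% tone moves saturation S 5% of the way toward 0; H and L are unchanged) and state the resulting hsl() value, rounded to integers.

hsl(85, 19%, 63%)

S moves 5% from 20 toward 0: 20 − 1 = 19 → 19.
H and L are unchanged.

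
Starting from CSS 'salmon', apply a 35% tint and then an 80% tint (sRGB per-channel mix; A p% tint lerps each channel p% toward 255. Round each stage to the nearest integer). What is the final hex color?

CSS salmon is rgb(250, 128, 114).
Per channel, c → c + 0.35(255 − c):
  R: 250 + 0.35×(255−250) = 250 + 1.75 = 251.75 → 252
  G: 128 + 0.35×(255−128) = 128 + 44.45 = 172.45 → 172
  B: 114 + 0.35×(255−114) = 114 + 49.35 = 163.35 → 163
After the tint: rgb(252, 172, 163) = #fcaca3.
Per channel, c → c + 0.8(255 − c):
  R: 252 + 2.4 = 254.4 → 254
  G: 172 + 0.8×(255−172) = 172 + 66.4 = 238.4 → 238
  B: 163 + 0.8×(255−163) = 163 + 73.6 = 236.6 → 237
rgb(254, 238, 237) = #feeeed.

#feeeed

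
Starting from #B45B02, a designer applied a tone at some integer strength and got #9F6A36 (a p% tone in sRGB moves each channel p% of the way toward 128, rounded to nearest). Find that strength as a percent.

#B45B02 is rgb(180, 91, 2); #9F6A36 is rgb(159, 106, 54).
On the B channel (widest range): 54 ≈ 2 + (p/100)(128 − 2), so p ≈ 100×(54 − 2)/(128 − 2) = 5200/126 = 41.27.
p = 41 reproduces all three channels after rounding.

41%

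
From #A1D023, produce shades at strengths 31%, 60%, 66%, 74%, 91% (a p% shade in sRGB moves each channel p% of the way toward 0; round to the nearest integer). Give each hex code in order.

#A1D023 is rgb(161, 208, 35).
31%: (161 − 49.91 = 111.09→111, 208 − 64.48 = 143.52→144, 35 − 10.85 = 24.15→24) → #6F9018
60%: (161 − 96.6 = 64.4→64, 208 − 124.8 = 83.2→83, 35 − 21 = 14→14) → #40530E
66%: (161 − 106.26 = 54.74→55, 208 − 137.28 = 70.72→71, 35 − 23.1 = 11.9→12) → #37470C
74%: (161 − 119.14 = 41.86→42, 208 − 153.92 = 54.08→54, 35 − 25.9 = 9.1→9) → #2A3609
91%: (161 − 146.51 = 14.49→14, 208 − 189.28 = 18.72→19, 35 − 31.85 = 3.15→3) → #0E1303

#6F9018, #40530E, #37470C, #2A3609, #0E1303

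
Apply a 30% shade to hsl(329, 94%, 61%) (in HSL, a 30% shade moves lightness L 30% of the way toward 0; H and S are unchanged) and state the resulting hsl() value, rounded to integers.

L moves 30% from 61 toward 0: 61 − 18.3 = 42.7 → 43.
H and S are unchanged.

hsl(329, 94%, 43%)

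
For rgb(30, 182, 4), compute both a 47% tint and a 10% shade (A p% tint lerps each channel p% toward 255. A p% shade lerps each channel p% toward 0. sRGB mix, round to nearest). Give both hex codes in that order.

#88D87A, #1BA404

47% tint:
  R: 30 + 0.47×(255−30) = 30 + 105.75 = 135.75 → 136
  G: 182 + 34.31 = 216.31 → 216
  B: 4 + 0.47×(255−4) = 4 + 117.97 = 121.97 → 122
  → #88D87A
10% shade:
  R: 30 + 0.1×(0−30) = 30 − 3 = 27 → 27
  G: 182 − 18.2 = 163.8 → 164
  B: 4 − 0.4 = 3.6 → 4
  → #1BA404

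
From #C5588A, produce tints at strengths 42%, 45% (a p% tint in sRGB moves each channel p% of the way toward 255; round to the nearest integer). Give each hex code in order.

#DD9EBB, #DFA3BF

#C5588A is rgb(197, 88, 138).
42%: (197 + 24.36 = 221.36→221, 88 + 70.14 = 158.14→158, 138 + 49.14 = 187.14→187) → #DD9EBB
45%: (197 + 26.1 = 223.1→223, 88 + 75.15 = 163.15→163, 138 + 52.65 = 190.65→191) → #DFA3BF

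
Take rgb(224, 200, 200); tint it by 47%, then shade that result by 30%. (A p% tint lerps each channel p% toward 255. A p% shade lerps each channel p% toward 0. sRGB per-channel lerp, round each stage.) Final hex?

#A79E9E

A 47% tint moves each channel 47% toward 255:
  R: 224 + 0.47×(255−224) = 224 + 14.57 = 238.57 → 239
  G: 200 + 25.85 = 225.85 → 226
  B: 200 + 25.85 = 225.85 → 226
After the tint: rgb(239, 226, 226) = #EFE2E2.
Lerp each channel 30% toward 0:
  R: 239 + 0.3×(0−239) = 239 − 71.7 = 167.3 → 167
  G: 226 + 0.3×(0−226) = 226 − 67.8 = 158.2 → 158
  B: 226 + 0.3×(0−226) = 226 − 67.8 = 158.2 → 158
rgb(167, 158, 158) = #A79E9E.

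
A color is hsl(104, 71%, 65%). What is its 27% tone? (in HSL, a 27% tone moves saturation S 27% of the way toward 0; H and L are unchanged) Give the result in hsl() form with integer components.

hsl(104, 52%, 65%)

S moves 27% from 71 toward 0: 71 − 19.17 = 51.83 → 52.
H and L are unchanged.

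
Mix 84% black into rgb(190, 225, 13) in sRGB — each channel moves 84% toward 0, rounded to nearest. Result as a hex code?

#1E2402

An 84% shade moves each channel 84% toward 0:
  R: 190 + 0.84×(0−190) = 190 − 159.6 = 30.4 → 30
  G: 225 − 189 = 36 → 36
  B: 13 + 0.84×(0−13) = 13 − 10.92 = 2.08 → 2
rgb(30, 36, 2) = #1E2402.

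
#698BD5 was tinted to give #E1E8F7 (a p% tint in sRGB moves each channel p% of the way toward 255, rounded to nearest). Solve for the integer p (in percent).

80%

#698BD5 is rgb(105, 139, 213); #E1E8F7 is rgb(225, 232, 247).
On the R channel (widest range): 225 ≈ 105 + (p/100)(255 − 105), so p ≈ 100×(225 − 105)/(255 − 105) = 12000/150 = 80.00.
p = 80 reproduces all three channels after rounding.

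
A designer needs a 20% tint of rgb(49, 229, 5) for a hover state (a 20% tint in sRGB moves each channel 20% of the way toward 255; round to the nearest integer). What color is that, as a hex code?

#5AEA37

Per channel, c → c + 0.2(255 − c):
  R: 49 + 41.2 = 90.2 → 90
  G: 229 + 0.2×(255−229) = 229 + 5.2 = 234.2 → 234
  B: 5 + 50 = 55 → 55
rgb(90, 234, 55) = #5AEA37.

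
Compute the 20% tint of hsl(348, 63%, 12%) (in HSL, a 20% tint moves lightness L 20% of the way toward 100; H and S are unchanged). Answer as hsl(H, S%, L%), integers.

hsl(348, 63%, 30%)

L moves 20% from 12 toward 100: 12 + 17.6 = 29.6 → 30.
H and S are unchanged.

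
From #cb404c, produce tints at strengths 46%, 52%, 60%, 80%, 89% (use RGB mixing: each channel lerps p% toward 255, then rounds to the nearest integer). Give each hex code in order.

#cb404c is rgb(203, 64, 76).
46%: (203 + 23.92 = 226.92→227, 64 + 87.86 = 151.86→152, 76 + 82.34 = 158.34→158) → #e3989e
52%: (203 + 27.04 = 230.04→230, 64 + 99.32 = 163.32→163, 76 + 93.08 = 169.08→169) → #e6a3a9
60%: (203 + 31.2 = 234.2→234, 64 + 114.6 = 178.6→179, 76 + 107.4 = 183.4→183) → #eab3b7
80%: (203 + 41.6 = 244.6→245, 64 + 152.8 = 216.8→217, 76 + 143.2 = 219.2→219) → #f5d9db
89%: (203 + 46.28 = 249.28→249, 64 + 169.99 = 233.99→234, 76 + 159.31 = 235.31→235) → #f9eaeb

#e3989e, #e6a3a9, #eab3b7, #f5d9db, #f9eaeb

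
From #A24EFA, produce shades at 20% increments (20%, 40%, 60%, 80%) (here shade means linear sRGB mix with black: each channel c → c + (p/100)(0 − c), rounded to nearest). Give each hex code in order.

#A24EFA is rgb(162, 78, 250).
20%: (162 − 32.4 = 129.6→130, 78 − 15.6 = 62.4→62, 250 − 50 = 200→200) → #823EC8
40%: (162 − 64.8 = 97.2→97, 78 − 31.2 = 46.8→47, 250 − 100 = 150→150) → #612F96
60%: (162 − 97.2 = 64.8→65, 78 − 46.8 = 31.2→31, 250 − 150 = 100→100) → #411F64
80%: (162 − 129.6 = 32.4→32, 78 − 62.4 = 15.6→16, 250 − 200 = 50→50) → #201032

#823EC8, #612F96, #411F64, #201032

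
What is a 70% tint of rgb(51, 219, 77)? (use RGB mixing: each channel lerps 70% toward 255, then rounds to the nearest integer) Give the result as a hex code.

Lerp each channel 70% toward 255:
  R: 51 + 142.8 = 193.8 → 194
  G: 219 + 0.7×(255−219) = 219 + 25.2 = 244.2 → 244
  B: 77 + 0.7×(255−77) = 77 + 124.6 = 201.6 → 202
rgb(194, 244, 202) = #c2f4ca.

#c2f4ca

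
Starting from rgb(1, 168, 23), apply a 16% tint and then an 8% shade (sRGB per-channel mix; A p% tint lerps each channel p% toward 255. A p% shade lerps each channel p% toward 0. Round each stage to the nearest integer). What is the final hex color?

#27A737

A 16% tint moves each channel 16% toward 255:
  R: 1 + 0.16×(255−1) = 1 + 40.64 = 41.64 → 42
  G: 168 + 0.16×(255−168) = 168 + 13.92 = 181.92 → 182
  B: 23 + 0.16×(255−23) = 23 + 37.12 = 60.12 → 60
After the tint: rgb(42, 182, 60) = #2AB63C.
An 8% shade moves each channel 8% toward 0:
  R: 42 + 0.08×(0−42) = 42 − 3.36 = 38.64 → 39
  G: 182 + 0.08×(0−182) = 182 − 14.56 = 167.44 → 167
  B: 60 + 0.08×(0−60) = 60 − 4.8 = 55.2 → 55
rgb(39, 167, 55) = #27A737.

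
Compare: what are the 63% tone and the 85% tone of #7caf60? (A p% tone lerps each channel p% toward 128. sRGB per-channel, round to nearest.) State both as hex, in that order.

#7caf60 is rgb(124, 175, 96).
63% tone:
  R: 124 + 0.63×(128−124) = 124 + 2.52 = 126.52 → 127
  G: 175 + 0.63×(128−175) = 175 − 29.61 = 145.39 → 145
  B: 96 + 20.16 = 116.16 → 116
  → #7f9174
85% tone:
  R: 124 + 3.4 = 127.4 → 127
  G: 175 + 0.85×(128−175) = 175 − 39.95 = 135.05 → 135
  B: 96 + 27.2 = 123.2 → 123
  → #7f877b

#7f9174, #7f877b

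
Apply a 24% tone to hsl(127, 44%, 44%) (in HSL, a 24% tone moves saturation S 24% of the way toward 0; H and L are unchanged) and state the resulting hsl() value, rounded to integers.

hsl(127, 33%, 44%)

S moves 24% from 44 toward 0: 44 − 10.56 = 33.44 → 33.
H and L are unchanged.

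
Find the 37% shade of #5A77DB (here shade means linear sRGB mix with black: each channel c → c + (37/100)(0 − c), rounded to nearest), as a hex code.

#394B8A

#5A77DB is rgb(90, 119, 219).
A 37% shade moves each channel 37% toward 0:
  R: 90 + 0.37×(0−90) = 90 − 33.3 = 56.7 → 57
  G: 119 + 0.37×(0−119) = 119 − 44.03 = 74.97 → 75
  B: 219 + 0.37×(0−219) = 219 − 81.03 = 137.97 → 138
rgb(57, 75, 138) = #394B8A.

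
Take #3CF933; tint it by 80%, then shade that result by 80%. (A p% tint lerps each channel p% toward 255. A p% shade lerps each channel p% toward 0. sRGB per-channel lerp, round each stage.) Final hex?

#3CF933 is rgb(60, 249, 51).
Lerp each channel 80% toward 255:
  R: 60 + 0.8×(255−60) = 60 + 156 = 216 → 216
  G: 249 + 0.8×(255−249) = 249 + 4.8 = 253.8 → 254
  B: 51 + 0.8×(255−51) = 51 + 163.2 = 214.2 → 214
After the tint: rgb(216, 254, 214) = #D8FED6.
Per channel, c → c + 0.8(0 − c):
  R: 216 + 0.8×(0−216) = 216 − 172.8 = 43.2 → 43
  G: 254 + 0.8×(0−254) = 254 − 203.2 = 50.8 → 51
  B: 214 − 171.2 = 42.8 → 43
rgb(43, 51, 43) = #2B332B.

#2B332B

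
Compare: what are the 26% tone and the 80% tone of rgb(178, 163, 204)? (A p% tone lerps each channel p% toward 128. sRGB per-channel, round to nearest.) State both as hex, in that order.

#A59AB8, #8A878F

26% tone:
  R: 178 + 0.26×(128−178) = 178 − 13 = 165 → 165
  G: 163 + 0.26×(128−163) = 163 − 9.1 = 153.9 → 154
  B: 204 + 0.26×(128−204) = 204 − 19.76 = 184.24 → 184
  → #A59AB8
80% tone:
  R: 178 + 0.8×(128−178) = 178 − 40 = 138 → 138
  G: 163 + 0.8×(128−163) = 163 − 28 = 135 → 135
  B: 204 + 0.8×(128−204) = 204 − 60.8 = 143.2 → 143
  → #8A878F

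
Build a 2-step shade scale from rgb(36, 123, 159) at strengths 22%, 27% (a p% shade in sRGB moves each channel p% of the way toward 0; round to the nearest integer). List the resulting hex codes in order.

22%: (36 − 7.92 = 28.08→28, 123 − 27.06 = 95.94→96, 159 − 34.98 = 124.02→124) → #1c607c
27%: (36 − 9.72 = 26.28→26, 123 − 33.21 = 89.79→90, 159 − 42.93 = 116.07→116) → #1a5a74

#1c607c, #1a5a74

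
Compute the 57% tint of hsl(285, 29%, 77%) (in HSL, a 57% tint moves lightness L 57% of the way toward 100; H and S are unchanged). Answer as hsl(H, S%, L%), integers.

hsl(285, 29%, 90%)

L moves 57% from 77 toward 100: 77 + 13.11 = 90.11 → 90.
H and S are unchanged.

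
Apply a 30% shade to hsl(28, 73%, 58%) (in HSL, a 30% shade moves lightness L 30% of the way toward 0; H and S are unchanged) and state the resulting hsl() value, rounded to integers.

hsl(28, 73%, 41%)

L moves 30% from 58 toward 0: 58 − 17.4 = 40.6 → 41.
H and S are unchanged.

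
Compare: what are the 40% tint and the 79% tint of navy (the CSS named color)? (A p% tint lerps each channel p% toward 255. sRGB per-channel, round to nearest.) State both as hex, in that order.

#6666B3, #C9C9E4

CSS navy is rgb(0, 0, 128).
40% tint:
  R: 0 + 0.4×(255−0) = 0 + 102 = 102 → 102
  G: 0 + 0.4×(255−0) = 0 + 102 = 102 → 102
  B: 128 + 50.8 = 178.8 → 179
  → #6666B3
79% tint:
  R: 0 + 0.79×(255−0) = 0 + 201.45 = 201.45 → 201
  G: 0 + 0.79×(255−0) = 0 + 201.45 = 201.45 → 201
  B: 128 + 0.79×(255−128) = 128 + 100.33 = 228.33 → 228
  → #C9C9E4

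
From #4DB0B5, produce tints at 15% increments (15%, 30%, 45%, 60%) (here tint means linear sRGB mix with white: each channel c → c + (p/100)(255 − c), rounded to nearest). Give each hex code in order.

#4DB0B5 is rgb(77, 176, 181).
15%: (77 + 26.7 = 103.7→104, 176 + 11.85 = 187.85→188, 181 + 11.1 = 192.1→192) → #68BCC0
30%: (77 + 53.4 = 130.4→130, 176 + 23.7 = 199.7→200, 181 + 22.2 = 203.2→203) → #82C8CB
45%: (77 + 80.1 = 157.1→157, 176 + 35.55 = 211.55→212, 181 + 33.3 = 214.3→214) → #9DD4D6
60%: (77 + 106.8 = 183.8→184, 176 + 47.4 = 223.4→223, 181 + 44.4 = 225.4→225) → #B8DFE1

#68BCC0, #82C8CB, #9DD4D6, #B8DFE1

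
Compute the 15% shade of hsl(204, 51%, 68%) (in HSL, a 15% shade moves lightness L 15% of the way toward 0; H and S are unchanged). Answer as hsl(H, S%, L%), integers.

L moves 15% from 68 toward 0: 68 − 10.2 = 57.8 → 58.
H and S are unchanged.

hsl(204, 51%, 58%)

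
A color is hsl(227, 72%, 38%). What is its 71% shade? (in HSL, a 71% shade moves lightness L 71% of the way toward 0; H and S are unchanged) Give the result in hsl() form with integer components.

hsl(227, 72%, 11%)

L moves 71% from 38 toward 0: 38 − 26.98 = 11.02 → 11.
H and S are unchanged.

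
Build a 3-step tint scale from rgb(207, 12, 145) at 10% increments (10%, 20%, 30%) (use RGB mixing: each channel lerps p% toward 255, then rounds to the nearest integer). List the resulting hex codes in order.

10%: (207 + 4.8 = 211.8→212, 12 + 24.3 = 36.3→36, 145 + 11 = 156→156) → #d4249c
20%: (207 + 9.6 = 216.6→217, 12 + 48.6 = 60.6→61, 145 + 22 = 167→167) → #d93da7
30%: (207 + 14.4 = 221.4→221, 12 + 72.9 = 84.9→85, 145 + 33 = 178→178) → #dd55b2

#d4249c, #d93da7, #dd55b2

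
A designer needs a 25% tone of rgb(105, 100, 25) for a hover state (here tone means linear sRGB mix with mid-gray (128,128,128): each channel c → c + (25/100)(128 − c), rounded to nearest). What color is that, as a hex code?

#6F6B33

Per channel, c → c + 0.25(128 − c):
  R: 105 + 0.25×(128−105) = 105 + 5.75 = 110.75 → 111
  G: 100 + 0.25×(128−100) = 100 + 7 = 107 → 107
  B: 25 + 0.25×(128−25) = 25 + 25.75 = 50.75 → 51
rgb(111, 107, 51) = #6F6B33.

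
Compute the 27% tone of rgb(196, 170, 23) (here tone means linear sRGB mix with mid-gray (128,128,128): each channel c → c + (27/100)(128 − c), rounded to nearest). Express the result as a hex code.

Per channel, c → c + 0.27(128 − c):
  R: 196 + 0.27×(128−196) = 196 − 18.36 = 177.64 → 178
  G: 170 + 0.27×(128−170) = 170 − 11.34 = 158.66 → 159
  B: 23 + 28.35 = 51.35 → 51
rgb(178, 159, 51) = #B29F33.

#B29F33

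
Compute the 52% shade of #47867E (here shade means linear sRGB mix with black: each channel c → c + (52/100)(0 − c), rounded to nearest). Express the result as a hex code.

#22403C

#47867E is rgb(71, 134, 126).
Lerp each channel 52% toward 0:
  R: 71 − 36.92 = 34.08 → 34
  G: 134 + 0.52×(0−134) = 134 − 69.68 = 64.32 → 64
  B: 126 + 0.52×(0−126) = 126 − 65.52 = 60.48 → 60
rgb(34, 64, 60) = #22403C.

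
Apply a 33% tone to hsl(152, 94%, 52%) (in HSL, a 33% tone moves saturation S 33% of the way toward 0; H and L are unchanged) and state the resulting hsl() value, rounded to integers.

hsl(152, 63%, 52%)

S moves 33% from 94 toward 0: 94 − 31.02 = 62.98 → 63.
H and L are unchanged.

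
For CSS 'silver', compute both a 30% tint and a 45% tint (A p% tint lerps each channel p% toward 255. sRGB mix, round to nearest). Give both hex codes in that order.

#D3D3D3, #DCDCDC

CSS silver is rgb(192, 192, 192).
30% tint:
  R: 192 + 18.9 = 210.9 → 211
  G: 192 + 0.3×(255−192) = 192 + 18.9 = 210.9 → 211
  B: 192 + 18.9 = 210.9 → 211
  → #D3D3D3
45% tint:
  R: 192 + 28.35 = 220.35 → 220
  G: 192 + 0.45×(255−192) = 192 + 28.35 = 220.35 → 220
  B: 192 + 28.35 = 220.35 → 220
  → #DCDCDC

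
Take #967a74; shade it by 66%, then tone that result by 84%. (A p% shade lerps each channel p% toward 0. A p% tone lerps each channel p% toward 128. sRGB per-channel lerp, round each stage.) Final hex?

#747272

#967a74 is rgb(150, 122, 116).
A 66% shade moves each channel 66% toward 0:
  R: 150 + 0.66×(0−150) = 150 − 99 = 51 → 51
  G: 122 + 0.66×(0−122) = 122 − 80.52 = 41.48 → 41
  B: 116 + 0.66×(0−116) = 116 − 76.56 = 39.44 → 39
After the shade: rgb(51, 41, 39) = #332927.
Per channel, c → c + 0.84(128 − c):
  R: 51 + 0.84×(128−51) = 51 + 64.68 = 115.68 → 116
  G: 41 + 73.08 = 114.08 → 114
  B: 39 + 0.84×(128−39) = 39 + 74.76 = 113.76 → 114
rgb(116, 114, 114) = #747272.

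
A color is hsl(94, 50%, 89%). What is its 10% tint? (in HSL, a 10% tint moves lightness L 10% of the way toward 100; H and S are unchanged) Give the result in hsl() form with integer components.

L moves 10% from 89 toward 100: 89 + 1.1 = 90.1 → 90.
H and S are unchanged.

hsl(94, 50%, 90%)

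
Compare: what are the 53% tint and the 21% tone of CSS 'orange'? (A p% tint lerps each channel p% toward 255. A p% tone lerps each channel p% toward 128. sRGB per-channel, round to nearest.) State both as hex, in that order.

CSS orange is rgb(255, 165, 0).
53% tint:
  R: 255 + 0.53×(255−255) = 255 + 0 = 255 → 255
  G: 165 + 47.7 = 212.7 → 213
  B: 0 + 135.15 = 135.15 → 135
  → #FFD587
21% tone:
  R: 255 − 26.67 = 228.33 → 228
  G: 165 + 0.21×(128−165) = 165 − 7.77 = 157.23 → 157
  B: 0 + 0.21×(128−0) = 0 + 26.88 = 26.88 → 27
  → #E49D1B

#FFD587, #E49D1B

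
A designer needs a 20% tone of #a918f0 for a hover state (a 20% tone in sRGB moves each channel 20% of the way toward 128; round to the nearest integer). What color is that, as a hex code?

#a918f0 is rgb(169, 24, 240).
Lerp each channel 20% toward 128:
  R: 169 − 8.2 = 160.8 → 161
  G: 24 + 0.2×(128−24) = 24 + 20.8 = 44.8 → 45
  B: 240 + 0.2×(128−240) = 240 − 22.4 = 217.6 → 218
rgb(161, 45, 218) = #a12dda.

#a12dda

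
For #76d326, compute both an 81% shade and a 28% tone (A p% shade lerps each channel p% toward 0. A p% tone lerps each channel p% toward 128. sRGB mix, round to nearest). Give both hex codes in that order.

#76d326 is rgb(118, 211, 38).
81% shade:
  R: 118 + 0.81×(0−118) = 118 − 95.58 = 22.42 → 22
  G: 211 + 0.81×(0−211) = 211 − 170.91 = 40.09 → 40
  B: 38 + 0.81×(0−38) = 38 − 30.78 = 7.22 → 7
  → #162807
28% tone:
  R: 118 + 0.28×(128−118) = 118 + 2.8 = 120.8 → 121
  G: 211 − 23.24 = 187.76 → 188
  B: 38 + 25.2 = 63.2 → 63
  → #79bc3f

#162807, #79bc3f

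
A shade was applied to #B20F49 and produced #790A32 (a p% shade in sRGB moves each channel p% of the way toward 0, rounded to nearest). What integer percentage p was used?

32%

#B20F49 is rgb(178, 15, 73); #790A32 is rgb(121, 10, 50).
On the R channel (widest range): 121 ≈ 178 + (p/100)(0 − 178), so p ≈ 100×(121 − 178)/(0 − 178) = -5700/-178 = 32.02.
p = 32 reproduces all three channels after rounding.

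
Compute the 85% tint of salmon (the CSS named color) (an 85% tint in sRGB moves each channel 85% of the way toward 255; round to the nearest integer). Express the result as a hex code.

#FEECEA

CSS salmon is rgb(250, 128, 114).
Per channel, c → c + 0.85(255 − c):
  R: 250 + 0.85×(255−250) = 250 + 4.25 = 254.25 → 254
  G: 128 + 0.85×(255−128) = 128 + 107.95 = 235.95 → 236
  B: 114 + 0.85×(255−114) = 114 + 119.85 = 233.85 → 234
rgb(254, 236, 234) = #FEECEA.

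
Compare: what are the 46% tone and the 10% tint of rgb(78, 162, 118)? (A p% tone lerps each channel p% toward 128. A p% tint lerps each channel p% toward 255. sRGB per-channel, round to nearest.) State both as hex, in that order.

#65927b, #60ab84

46% tone:
  R: 78 + 0.46×(128−78) = 78 + 23 = 101 → 101
  G: 162 + 0.46×(128−162) = 162 − 15.64 = 146.36 → 146
  B: 118 + 0.46×(128−118) = 118 + 4.6 = 122.6 → 123
  → #65927b
10% tint:
  R: 78 + 0.1×(255−78) = 78 + 17.7 = 95.7 → 96
  G: 162 + 0.1×(255−162) = 162 + 9.3 = 171.3 → 171
  B: 118 + 13.7 = 131.7 → 132
  → #60ab84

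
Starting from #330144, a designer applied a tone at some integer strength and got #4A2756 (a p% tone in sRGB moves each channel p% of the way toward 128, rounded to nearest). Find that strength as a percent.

#330144 is rgb(51, 1, 68); #4A2756 is rgb(74, 39, 86).
On the G channel (widest range): 39 ≈ 1 + (p/100)(128 − 1), so p ≈ 100×(39 − 1)/(128 − 1) = 3800/127 = 29.92.
p = 30 reproduces all three channels after rounding.

30%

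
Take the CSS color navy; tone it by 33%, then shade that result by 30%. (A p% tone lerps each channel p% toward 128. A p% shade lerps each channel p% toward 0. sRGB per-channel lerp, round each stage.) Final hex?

CSS navy is rgb(0, 0, 128).
Per channel, c → c + 0.33(128 − c):
  R: 0 + 42.24 = 42.24 → 42
  G: 0 + 42.24 = 42.24 → 42
  B: 128 + 0.33×(128−128) = 128 + 0 = 128 → 128
After the tone: rgb(42, 42, 128) = #2A2A80.
Per channel, c → c + 0.3(0 − c):
  R: 42 − 12.6 = 29.4 → 29
  G: 42 + 0.3×(0−42) = 42 − 12.6 = 29.4 → 29
  B: 128 − 38.4 = 89.6 → 90
rgb(29, 29, 90) = #1D1D5A.

#1D1D5A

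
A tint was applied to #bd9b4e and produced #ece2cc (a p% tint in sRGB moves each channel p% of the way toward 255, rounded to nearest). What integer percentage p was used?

#bd9b4e is rgb(189, 155, 78); #ece2cc is rgb(236, 226, 204).
On the B channel (widest range): 204 ≈ 78 + (p/100)(255 − 78), so p ≈ 100×(204 − 78)/(255 − 78) = 12600/177 = 71.19.
p = 71 reproduces all three channels after rounding.

71%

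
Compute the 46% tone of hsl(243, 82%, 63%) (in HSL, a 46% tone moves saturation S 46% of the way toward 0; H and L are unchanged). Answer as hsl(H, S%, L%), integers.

hsl(243, 44%, 63%)

S moves 46% from 82 toward 0: 82 − 37.72 = 44.28 → 44.
H and L are unchanged.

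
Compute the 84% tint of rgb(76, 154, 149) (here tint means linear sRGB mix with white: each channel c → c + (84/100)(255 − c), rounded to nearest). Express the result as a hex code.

An 84% tint moves each channel 84% toward 255:
  R: 76 + 150.36 = 226.36 → 226
  G: 154 + 84.84 = 238.84 → 239
  B: 149 + 0.84×(255−149) = 149 + 89.04 = 238.04 → 238
rgb(226, 239, 238) = #e2efee.

#e2efee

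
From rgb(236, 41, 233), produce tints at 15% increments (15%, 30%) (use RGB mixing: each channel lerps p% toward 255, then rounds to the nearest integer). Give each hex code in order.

#EF49EC, #F269F0

15%: (236 + 2.85 = 238.85→239, 41 + 32.1 = 73.1→73, 233 + 3.3 = 236.3→236) → #EF49EC
30%: (236 + 5.7 = 241.7→242, 41 + 64.2 = 105.2→105, 233 + 6.6 = 239.6→240) → #F269F0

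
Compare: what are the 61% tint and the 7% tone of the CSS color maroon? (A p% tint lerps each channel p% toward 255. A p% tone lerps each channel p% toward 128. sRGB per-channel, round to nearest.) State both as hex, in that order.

CSS maroon is rgb(128, 0, 0).
61% tint:
  R: 128 + 77.47 = 205.47 → 205
  G: 0 + 155.55 = 155.55 → 156
  B: 0 + 0.61×(255−0) = 0 + 155.55 = 155.55 → 156
  → #CD9C9C
7% tone:
  R: 128 + 0 = 128 → 128
  G: 0 + 0.07×(128−0) = 0 + 8.96 = 8.96 → 9
  B: 0 + 0.07×(128−0) = 0 + 8.96 = 8.96 → 9
  → #800909

#CD9C9C, #800909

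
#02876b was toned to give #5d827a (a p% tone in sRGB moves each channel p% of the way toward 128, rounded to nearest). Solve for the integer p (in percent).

72%

#02876b is rgb(2, 135, 107); #5d827a is rgb(93, 130, 122).
On the R channel (widest range): 93 ≈ 2 + (p/100)(128 − 2), so p ≈ 100×(93 − 2)/(128 − 2) = 9100/126 = 72.22.
p = 72 reproduces all three channels after rounding.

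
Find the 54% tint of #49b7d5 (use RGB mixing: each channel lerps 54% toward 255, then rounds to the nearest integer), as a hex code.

#49b7d5 is rgb(73, 183, 213).
Lerp each channel 54% toward 255:
  R: 73 + 98.28 = 171.28 → 171
  G: 183 + 0.54×(255−183) = 183 + 38.88 = 221.88 → 222
  B: 213 + 0.54×(255−213) = 213 + 22.68 = 235.68 → 236
rgb(171, 222, 236) = #abdeec.

#abdeec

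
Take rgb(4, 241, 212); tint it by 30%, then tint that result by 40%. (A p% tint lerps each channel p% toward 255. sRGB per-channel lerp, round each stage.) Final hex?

#95F9ED

Lerp each channel 30% toward 255:
  R: 4 + 0.3×(255−4) = 4 + 75.3 = 79.3 → 79
  G: 241 + 4.2 = 245.2 → 245
  B: 212 + 0.3×(255−212) = 212 + 12.9 = 224.9 → 225
After the tint: rgb(79, 245, 225) = #4FF5E1.
Lerp each channel 40% toward 255:
  R: 79 + 70.4 = 149.4 → 149
  G: 245 + 4 = 249 → 249
  B: 225 + 12 = 237 → 237
rgb(149, 249, 237) = #95F9ED.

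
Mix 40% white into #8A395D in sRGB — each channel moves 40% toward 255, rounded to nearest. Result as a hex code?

#8A395D is rgb(138, 57, 93).
A 40% tint moves each channel 40% toward 255:
  R: 138 + 46.8 = 184.8 → 185
  G: 57 + 0.4×(255−57) = 57 + 79.2 = 136.2 → 136
  B: 93 + 64.8 = 157.8 → 158
rgb(185, 136, 158) = #B9889E.

#B9889E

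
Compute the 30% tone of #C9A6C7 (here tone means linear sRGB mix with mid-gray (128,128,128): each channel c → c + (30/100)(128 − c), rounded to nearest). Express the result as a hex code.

#C9A6C7 is rgb(201, 166, 199).
A 30% tone moves each channel 30% toward 128:
  R: 201 + 0.3×(128−201) = 201 − 21.9 = 179.1 → 179
  G: 166 + 0.3×(128−166) = 166 − 11.4 = 154.6 → 155
  B: 199 + 0.3×(128−199) = 199 − 21.3 = 177.7 → 178
rgb(179, 155, 178) = #B39BB2.

#B39BB2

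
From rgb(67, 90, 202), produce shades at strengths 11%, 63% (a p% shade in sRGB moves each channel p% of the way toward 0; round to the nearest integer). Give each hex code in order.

11%: (67 − 7.37 = 59.63→60, 90 − 9.9 = 80.1→80, 202 − 22.22 = 179.78→180) → #3C50B4
63%: (67 − 42.21 = 24.79→25, 90 − 56.7 = 33.3→33, 202 − 127.26 = 74.74→75) → #19214B

#3C50B4, #19214B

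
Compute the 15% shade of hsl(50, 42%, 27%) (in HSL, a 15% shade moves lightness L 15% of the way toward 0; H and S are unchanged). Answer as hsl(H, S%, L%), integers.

L moves 15% from 27 toward 0: 27 − 4.05 = 22.95 → 23.
H and S are unchanged.

hsl(50, 42%, 23%)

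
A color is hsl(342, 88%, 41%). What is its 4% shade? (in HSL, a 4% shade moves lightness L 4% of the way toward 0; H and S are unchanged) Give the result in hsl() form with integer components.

L moves 4% from 41 toward 0: 41 − 1.64 = 39.36 → 39.
H and S are unchanged.

hsl(342, 88%, 39%)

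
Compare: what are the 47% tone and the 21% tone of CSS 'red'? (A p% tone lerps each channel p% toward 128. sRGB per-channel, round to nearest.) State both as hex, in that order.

#c33c3c, #e41b1b

CSS red is rgb(255, 0, 0).
47% tone:
  R: 255 + 0.47×(128−255) = 255 − 59.69 = 195.31 → 195
  G: 0 + 0.47×(128−0) = 0 + 60.16 = 60.16 → 60
  B: 0 + 60.16 = 60.16 → 60
  → #c33c3c
21% tone:
  R: 255 + 0.21×(128−255) = 255 − 26.67 = 228.33 → 228
  G: 0 + 26.88 = 26.88 → 27
  B: 0 + 0.21×(128−0) = 0 + 26.88 = 26.88 → 27
  → #e41b1b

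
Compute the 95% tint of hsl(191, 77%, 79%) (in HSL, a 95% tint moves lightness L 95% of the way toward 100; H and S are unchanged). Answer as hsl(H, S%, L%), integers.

hsl(191, 77%, 99%)

L moves 95% from 79 toward 100: 79 + 19.95 = 98.95 → 99.
H and S are unchanged.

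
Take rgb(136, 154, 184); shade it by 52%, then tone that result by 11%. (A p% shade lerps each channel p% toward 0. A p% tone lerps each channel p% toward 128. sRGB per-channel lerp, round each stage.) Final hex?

#48505c

Per channel, c → c + 0.52(0 − c):
  R: 136 + 0.52×(0−136) = 136 − 70.72 = 65.28 → 65
  G: 154 + 0.52×(0−154) = 154 − 80.08 = 73.92 → 74
  B: 184 + 0.52×(0−184) = 184 − 95.68 = 88.32 → 88
After the shade: rgb(65, 74, 88) = #414a58.
Per channel, c → c + 0.11(128 − c):
  R: 65 + 0.11×(128−65) = 65 + 6.93 = 71.93 → 72
  G: 74 + 5.94 = 79.94 → 80
  B: 88 + 4.4 = 92.4 → 92
rgb(72, 80, 92) = #48505c.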